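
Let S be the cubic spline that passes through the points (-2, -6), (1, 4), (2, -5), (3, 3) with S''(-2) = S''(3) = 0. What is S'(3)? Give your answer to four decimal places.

12.7849

Write m_i for S''(x_i). With h_i = 3, 1, 1 and divided differences Δ_i = 10/3, -9, 8, the continuity of S' gives the tridiagonal system
  3·m_0 + 8·m_1 + 1·m_2 = 6(Δ_1 - Δ_0) = -74
  1·m_1 + 4·m_2 + 1·m_3 = 6(Δ_2 - Δ_1) = 102
Natural end conditions: m_0 = m_3 = 0.
Forward elimination and back-substitution give m_0 = 0, m_1 = -398/31, m_2 = 890/31, m_3 = 0.
On [2, 3], S'(x) = b_2 + 2c_2·(x - 2) + 3d_2·(x - 2)² with b_2 = Δ_2 - h_2(2m_2 + m_3)/6 = -146/93, c_2 = m_2/2 = 445/31, d_2 = (m_3 - m_2)/(6h_2) = -445/93. So S'(3) = 1189/93.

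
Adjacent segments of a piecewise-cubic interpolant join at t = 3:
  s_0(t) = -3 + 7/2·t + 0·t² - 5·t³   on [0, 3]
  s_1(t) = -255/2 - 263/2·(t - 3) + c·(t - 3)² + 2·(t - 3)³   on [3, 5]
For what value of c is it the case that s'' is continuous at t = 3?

-45

s_0''(t) = 0 - 30·t, so s_0''(3) = -90. On the right, s_1''(3) = 2c, so c = -45.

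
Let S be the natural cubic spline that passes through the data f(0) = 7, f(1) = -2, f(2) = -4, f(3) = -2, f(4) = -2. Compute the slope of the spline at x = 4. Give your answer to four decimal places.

-0.6964

With M_i denoting the second derivative at x_i, h_i = 1, 1, 1, 1, and Δ_i = (y_(i+1) − y_i)/h_i = -9, -2, 2, 0:
  1·M_0 + 4·M_1 + 1·M_2 = 6(Δ_1 - Δ_0) = 42
  1·M_1 + 4·M_2 + 1·M_3 = 6(Δ_2 - Δ_1) = 24
  1·M_2 + 4·M_3 + 1·M_4 = 6(Δ_3 - Δ_2) = -12
Natural end conditions: M_0 = M_4 = 0.
Hence M_0 = 0, M_1 = 261/28, M_2 = 33/7, M_3 = -117/28, M_4 = 0.
On [3, 4], S'(x) = b_3 + 2c_3·(x - 3) + 3d_3·(x - 3)² with b_3 = Δ_3 - h_3(2M_3 + M_4)/6 = 39/28, c_3 = M_3/2 = -117/56, d_3 = (M_4 - M_3)/(6h_3) = 39/56. So S'(4) = -39/56.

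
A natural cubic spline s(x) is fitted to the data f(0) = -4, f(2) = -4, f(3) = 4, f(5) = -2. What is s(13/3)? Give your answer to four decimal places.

With σ_i denoting the second derivative at x_i, h_i = 2, 1, 2, and Δ_i = (y_(i+1) − y_i)/h_i = 0, 8, -3:
  2·σ_0 + 6·σ_1 + 1·σ_2 = 6(Δ_1 - Δ_0) = 48
  1·σ_1 + 6·σ_2 + 2·σ_3 = 6(Δ_2 - Δ_1) = -66
Natural end conditions: σ_0 = σ_3 = 0.
Solving: σ_0 = 0, σ_1 = 354/35, σ_2 = -444/35, σ_3 = 0.
On [3, 5], s(x) = 4 + 191/35·(x - 3) - 222/35·(x - 3)² + 37/35·(x - 3)³.
With (x - 3) = 4/3: s(13/3) = 2368/945.

2.5058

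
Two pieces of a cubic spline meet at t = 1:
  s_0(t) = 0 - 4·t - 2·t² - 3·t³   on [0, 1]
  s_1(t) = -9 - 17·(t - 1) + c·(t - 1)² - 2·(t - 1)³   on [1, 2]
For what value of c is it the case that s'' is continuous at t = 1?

-11

s_0''(t) = -4 - 18·t, so s_0''(1) = -22. On the right, s_1''(1) = 2c, so c = -11.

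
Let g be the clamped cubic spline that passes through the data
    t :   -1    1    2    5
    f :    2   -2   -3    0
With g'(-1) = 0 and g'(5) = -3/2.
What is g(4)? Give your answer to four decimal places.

-0.0635

Put σ_i = g'' at the i-th knot. Here h = (2, 1, 3) and Δ = (-2, -1, 1), so the interior equations h_(i-1)·σ_(i-1) + 2(h_(i-1)+h_i)·σ_i + h_i·σ_(i+1) = 6(Δ_i − Δ_(i-1)) read
  2·σ_0 + 6·σ_1 + 1·σ_2 = 6(Δ_1 - Δ_0) = 6
  1·σ_1 + 8·σ_2 + 3·σ_3 = 6(Δ_2 - Δ_1) = 12
Clamped end conditions give two more equations: 2h_0·σ_0 + h_0·σ_1 = 6(Δ_0 - g'(-1)) = -12 and h_2·σ_2 + 2h_2·σ_3 = 6(g'(5) - Δ_2) = -15.
Solving the tridiagonal system: σ_0 = -55/14, σ_1 = 13/7, σ_2 = 19/7, σ_3 = -27/7.
On [2, 5], g(t) = -3 + 3/14·(t - 2) + 19/14·(t - 2)² - 23/63·(t - 2)³.
With (t - 2) = 2: g(4) = -4/63.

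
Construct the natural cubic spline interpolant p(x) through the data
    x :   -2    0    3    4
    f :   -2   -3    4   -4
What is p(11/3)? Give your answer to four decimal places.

-0.8666

Let σ_i = p''(x_i). Step sizes h_i = 2, 3, 1; slopes of the chords Δ_i = (y_(i+1) - y_i)/h_i = -1/2, 7/3, -8.
  2·σ_0 + 10·σ_1 + 3·σ_2 = 6(Δ_1 - Δ_0) = 17
  3·σ_1 + 8·σ_2 + 1·σ_3 = 6(Δ_2 - Δ_1) = -62
Natural end conditions: σ_0 = σ_3 = 0.
Solving the tridiagonal system: σ_0 = 0, σ_1 = 322/71, σ_2 = -671/71, σ_3 = 0.
On [3, 4], p(x) = 4 - 1033/213·(x - 3) - 671/142·(x - 3)² + 671/426·(x - 3)³.
With (x - 3) = 2/3: p(11/3) = -4984/5751.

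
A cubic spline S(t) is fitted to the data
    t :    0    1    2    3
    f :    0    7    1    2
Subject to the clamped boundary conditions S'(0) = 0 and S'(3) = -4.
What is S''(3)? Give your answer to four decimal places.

Let M_i = S''(x_i). Step sizes h_i = 1, 1, 1; slopes of the chords Δ_i = (y_(i+1) - y_i)/h_i = 7, -6, 1.
  1·M_0 + 4·M_1 + 1·M_2 = 6(Δ_1 - Δ_0) = -78
  1·M_1 + 4·M_2 + 1·M_3 = 6(Δ_2 - Δ_1) = 42
Clamped end conditions give two more equations: 2h_0·M_0 + h_0·M_1 = 6(Δ_0 - S'(0)) = 42 and h_2·M_2 + 2h_2·M_3 = 6(S'(3) - Δ_2) = -30.
Solving the tridiagonal system: M_0 = 584/15, M_1 = -538/15, M_2 = 398/15, M_3 = -424/15.

-28.2667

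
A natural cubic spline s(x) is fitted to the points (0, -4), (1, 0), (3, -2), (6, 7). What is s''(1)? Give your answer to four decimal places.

Let M_i = s''(x_i). Step sizes h_i = 1, 2, 3; slopes of the chords Δ_i = (y_(i+1) - y_i)/h_i = 4, -1, 3.
  1·M_0 + 6·M_1 + 2·M_2 = 6(Δ_1 - Δ_0) = -30
  2·M_1 + 10·M_2 + 3·M_3 = 6(Δ_2 - Δ_1) = 24
Natural end conditions: M_0 = M_3 = 0.
Forward elimination and back-substitution give M_0 = 0, M_1 = -87/14, M_2 = 51/14, M_3 = 0.

-6.2143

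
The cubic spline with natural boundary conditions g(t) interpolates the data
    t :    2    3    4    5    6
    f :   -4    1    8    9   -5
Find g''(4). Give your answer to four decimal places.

With M_i denoting the second derivative at x_i, h_i = 1, 1, 1, 1, and Δ_i = (y_(i+1) − y_i)/h_i = 5, 7, 1, -14:
  1·M_0 + 4·M_1 + 1·M_2 = 6(Δ_1 - Δ_0) = 12
  1·M_1 + 4·M_2 + 1·M_3 = 6(Δ_2 - Δ_1) = -36
  1·M_2 + 4·M_3 + 1·M_4 = 6(Δ_3 - Δ_2) = -90
Natural end conditions: M_0 = M_4 = 0.
Hence M_0 = 0, M_1 = 117/28, M_2 = -33/7, M_3 = -597/28, M_4 = 0.

-4.7143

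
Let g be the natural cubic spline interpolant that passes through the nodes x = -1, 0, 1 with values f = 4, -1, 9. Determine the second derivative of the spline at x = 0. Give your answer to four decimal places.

22.5000

With m_i denoting the second derivative at x_i, h_i = 1, 1, and Δ_i = (y_(i+1) − y_i)/h_i = -5, 10:
  1·m_0 + 4·m_1 + 1·m_2 = 6(Δ_1 - Δ_0) = 90
Natural end conditions: m_0 = m_2 = 0.
Solving the tridiagonal system: m_0 = 0, m_1 = 45/2, m_2 = 0.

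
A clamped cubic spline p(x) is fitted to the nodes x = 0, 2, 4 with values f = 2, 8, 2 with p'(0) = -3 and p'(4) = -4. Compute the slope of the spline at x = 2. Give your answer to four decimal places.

1.7500

Write σ_i for p''(x_i). With h_i = 2, 2 and divided differences Δ_i = 3, -3, the continuity of p' gives the tridiagonal system
  2·σ_0 + 8·σ_1 + 2·σ_2 = 6(Δ_1 - Δ_0) = -36
Clamped end conditions give two more equations: 2h_0·σ_0 + h_0·σ_1 = 6(Δ_0 - p'(0)) = 36 and h_1·σ_1 + 2h_1·σ_2 = 6(p'(4) - Δ_1) = -6.
Hence σ_0 = 53/4, σ_1 = -17/2, σ_2 = 11/4.
On [2, 4], p'(x) = b_1 + 2c_1·(x - 2) + 3d_1·(x - 2)² with b_1 = Δ_1 - h_1(2σ_1 + σ_2)/6 = 7/4, c_1 = σ_1/2 = -17/4, d_1 = (σ_2 - σ_1)/(6h_1) = 15/16. So p'(2) = 7/4.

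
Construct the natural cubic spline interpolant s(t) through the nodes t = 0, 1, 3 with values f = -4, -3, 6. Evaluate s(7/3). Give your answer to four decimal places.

2.3086

Let m_i = s''(x_i). Step sizes h_i = 1, 2; slopes of the chords Δ_i = (y_(i+1) - y_i)/h_i = 1, 9/2.
  1·m_0 + 6·m_1 + 2·m_2 = 6(Δ_1 - Δ_0) = 21
Natural end conditions: m_0 = m_2 = 0.
Hence m_0 = 0, m_1 = 7/2, m_2 = 0.
On [1, 3], s(t) = -3 + 13/6·(t - 1) + 7/4·(t - 1)² - 7/24·(t - 1)³.
With (t - 1) = 4/3: s(7/3) = 187/81.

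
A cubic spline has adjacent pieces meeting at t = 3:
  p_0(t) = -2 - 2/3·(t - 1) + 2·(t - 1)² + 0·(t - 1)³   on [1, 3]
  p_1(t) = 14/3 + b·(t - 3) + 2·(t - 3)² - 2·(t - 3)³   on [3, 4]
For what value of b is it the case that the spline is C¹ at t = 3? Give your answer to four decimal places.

p_0'(t) = -2/3 + 4·(t - 1) + 0·(t - 1)², so p_0'(3) = 22/3. On the right, p_1'(3) = b, so b = 22/3.

7.3333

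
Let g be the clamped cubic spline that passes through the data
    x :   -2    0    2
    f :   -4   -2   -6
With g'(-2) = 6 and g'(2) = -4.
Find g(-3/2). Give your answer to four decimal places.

With σ_i denoting the second derivative at x_i, h_i = 2, 2, and Δ_i = (y_(i+1) − y_i)/h_i = 1, -2:
  2·σ_0 + 8·σ_1 + 2·σ_2 = 6(Δ_1 - Δ_0) = -18
Clamped end conditions give two more equations: 2h_0·σ_0 + h_0·σ_1 = 6(Δ_0 - g'(-2)) = -30 and h_1·σ_1 + 2h_1·σ_2 = 6(g'(2) - Δ_1) = -12.
Solving the tridiagonal system: σ_0 = -31/4, σ_1 = 1/2, σ_2 = -13/4.
On [-2, 0], g(x) = -4 + 6·(x + 2) - 31/8·(x + 2)² + 11/16·(x + 2)³.
With (x + 2) = 1/2: g(-3/2) = -241/128.

-1.8828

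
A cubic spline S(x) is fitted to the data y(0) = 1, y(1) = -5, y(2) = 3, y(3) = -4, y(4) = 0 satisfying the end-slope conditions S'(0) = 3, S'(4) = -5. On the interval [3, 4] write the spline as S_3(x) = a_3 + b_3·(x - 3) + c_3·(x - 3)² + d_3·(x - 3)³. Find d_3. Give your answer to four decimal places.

Put m_i = S'' at the i-th knot. Here h = (1, 1, 1, 1) and Δ = (-6, 8, -7, 4), so the interior equations h_(i-1)·m_(i-1) + 2(h_(i-1)+h_i)·m_i + h_i·m_(i+1) = 6(Δ_i − Δ_(i-1)) read
  1·m_0 + 4·m_1 + 1·m_2 = 6(Δ_1 - Δ_0) = 84
  1·m_1 + 4·m_2 + 1·m_3 = 6(Δ_2 - Δ_1) = -90
  1·m_2 + 4·m_3 + 1·m_4 = 6(Δ_3 - Δ_2) = 66
Clamped end conditions give two more equations: 2h_0·m_0 + h_0·m_1 = 6(Δ_0 - S'(0)) = -54 and h_3·m_3 + 2h_3·m_4 = 6(S'(4) - Δ_3) = -54.
Forward elimination and back-substitution give m_0 = -1373/28, m_1 = 617/14, m_2 = -173/4, m_3 = 545/14, m_4 = -1301/28.
On [3, 4], with S_3(x) = a_3 + b_3·(x - 3) + c_3·(x - 3)² + d_3·(x - 3)³: c_3 = m_3/2 = 545/28, d_3 = (m_4 - m_3)/(6h_3) = -797/56, b_3 = Δ_3 - h_3(2m_3 + m_4)/6 = -69/56.

-14.2321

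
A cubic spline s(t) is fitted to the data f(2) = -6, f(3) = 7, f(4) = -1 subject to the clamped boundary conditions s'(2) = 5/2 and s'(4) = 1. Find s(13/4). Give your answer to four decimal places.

With m_i denoting the second derivative at x_i, h_i = 1, 1, and Δ_i = (y_(i+1) − y_i)/h_i = 13, -8:
  1·m_0 + 4·m_1 + 1·m_2 = 6(Δ_1 - Δ_0) = -126
Clamped end conditions give two more equations: 2h_0·m_0 + h_0·m_1 = 6(Δ_0 - s'(2)) = 63 and h_1·m_1 + 2h_1·m_2 = 6(s'(4) - Δ_1) = 54.
Hence m_0 = 249/4, m_1 = -123/2, m_2 = 231/4.
On [3, 4], s(t) = 7 + 23/8·(t - 3) - 123/4·(t - 3)² + 159/8·(t - 3)³.
With (t - 3) = 1/4: s(13/4) = 3127/512.

6.1074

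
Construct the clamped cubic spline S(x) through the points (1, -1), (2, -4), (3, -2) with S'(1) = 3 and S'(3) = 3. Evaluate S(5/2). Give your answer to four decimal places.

Let M_i = S''(x_i). Step sizes h_i = 1, 1; slopes of the chords Δ_i = (y_(i+1) - y_i)/h_i = -3, 2.
  1·M_0 + 4·M_1 + 1·M_2 = 6(Δ_1 - Δ_0) = 30
Clamped end conditions give two more equations: 2h_0·M_0 + h_0·M_1 = 6(Δ_0 - S'(1)) = -36 and h_1·M_1 + 2h_1·M_2 = 6(S'(3) - Δ_1) = 6.
Solving: M_0 = -51/2, M_1 = 15, M_2 = -9/2.
On [2, 3], S(x) = -4 - 9/4·(x - 2) + 15/2·(x - 2)² - 13/4·(x - 2)³.
With (x - 2) = 1/2: S(5/2) = -117/32.

-3.6563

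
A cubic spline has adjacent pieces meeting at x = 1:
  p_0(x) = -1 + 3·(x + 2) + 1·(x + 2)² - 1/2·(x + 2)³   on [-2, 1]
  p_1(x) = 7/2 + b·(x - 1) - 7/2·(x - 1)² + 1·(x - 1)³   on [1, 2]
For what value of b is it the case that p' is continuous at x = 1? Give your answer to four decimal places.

-4.5000

p_0'(x) = 3 + 2·(x + 2) - 3/2·(x + 2)², so p_0'(1) = -9/2. On the right, p_1'(1) = b, so b = -9/2.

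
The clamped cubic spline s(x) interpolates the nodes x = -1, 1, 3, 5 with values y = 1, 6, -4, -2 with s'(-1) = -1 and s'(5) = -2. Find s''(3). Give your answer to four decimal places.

With M_i denoting the second derivative at x_i, h_i = 2, 2, 2, and Δ_i = (y_(i+1) − y_i)/h_i = 5/2, -5, 1:
  2·M_0 + 8·M_1 + 2·M_2 = 6(Δ_1 - Δ_0) = -45
  2·M_1 + 8·M_2 + 2·M_3 = 6(Δ_2 - Δ_1) = 36
Clamped end conditions give two more equations: 2h_0·M_0 + h_0·M_1 = 6(Δ_0 - s'(-1)) = 21 and h_2·M_2 + 2h_2·M_3 = 6(s'(5) - Δ_2) = -18.
Solving: M_0 = 317/30, M_1 = -319/30, M_2 = 142/15, M_3 = -277/30.

9.4667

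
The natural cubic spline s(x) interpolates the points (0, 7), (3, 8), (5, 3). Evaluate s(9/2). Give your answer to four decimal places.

Let M_i = s''(x_i). Step sizes h_i = 3, 2; slopes of the chords Δ_i = (y_(i+1) - y_i)/h_i = 1/3, -5/2.
  3·M_0 + 10·M_1 + 2·M_2 = 6(Δ_1 - Δ_0) = -17
Natural end conditions: M_0 = M_2 = 0.
Hence M_0 = 0, M_1 = -17/10, M_2 = 0.
On [3, 5], s(x) = 8 - 41/30·(x - 3) - 17/20·(x - 3)² + 17/120·(x - 3)³.
With (x - 3) = 3/2: s(9/2) = 289/64.

4.5156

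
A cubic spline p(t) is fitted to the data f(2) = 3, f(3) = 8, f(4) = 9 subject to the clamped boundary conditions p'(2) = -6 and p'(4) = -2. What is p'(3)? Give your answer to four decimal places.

Put M_i = p'' at the i-th knot. Here h = (1, 1) and Δ = (5, 1), so the interior equations h_(i-1)·M_(i-1) + 2(h_(i-1)+h_i)·M_i + h_i·M_(i+1) = 6(Δ_i − Δ_(i-1)) read
  1·M_0 + 4·M_1 + 1·M_2 = 6(Δ_1 - Δ_0) = -24
Clamped end conditions give two more equations: 2h_0·M_0 + h_0·M_1 = 6(Δ_0 - p'(2)) = 66 and h_1·M_1 + 2h_1·M_2 = 6(p'(4) - Δ_1) = -18.
Solving: M_0 = 41, M_1 = -16, M_2 = -1.
On [3, 4], p'(t) = b_1 + 2c_1·(t - 3) + 3d_1·(t - 3)² with b_1 = Δ_1 - h_1(2M_1 + M_2)/6 = 13/2, c_1 = M_1/2 = -8, d_1 = (M_2 - M_1)/(6h_1) = 5/2. So p'(3) = 13/2.

6.5000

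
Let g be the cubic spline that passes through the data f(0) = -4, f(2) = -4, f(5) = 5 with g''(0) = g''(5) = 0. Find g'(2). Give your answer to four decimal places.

1.2000

Write M_i for g''(x_i). With h_i = 2, 3 and divided differences Δ_i = 0, 3, the continuity of g' gives the tridiagonal system
  2·M_0 + 10·M_1 + 3·M_2 = 6(Δ_1 - Δ_0) = 18
Natural end conditions: M_0 = M_2 = 0.
Solving the tridiagonal system: M_0 = 0, M_1 = 9/5, M_2 = 0.
On [2, 5], g'(x) = b_1 + 2c_1·(x - 2) + 3d_1·(x - 2)² with b_1 = Δ_1 - h_1(2M_1 + M_2)/6 = 6/5, c_1 = M_1/2 = 9/10, d_1 = (M_2 - M_1)/(6h_1) = -1/10. So g'(2) = 6/5.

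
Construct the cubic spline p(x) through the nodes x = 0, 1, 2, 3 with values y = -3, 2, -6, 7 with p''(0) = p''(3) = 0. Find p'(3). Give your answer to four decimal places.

19.4667

Write M_i for p''(x_i). With h_i = 1, 1, 1 and divided differences Δ_i = 5, -8, 13, the continuity of p' gives the tridiagonal system
  1·M_0 + 4·M_1 + 1·M_2 = 6(Δ_1 - Δ_0) = -78
  1·M_1 + 4·M_2 + 1·M_3 = 6(Δ_2 - Δ_1) = 126
Natural end conditions: M_0 = M_3 = 0.
Forward elimination and back-substitution give M_0 = 0, M_1 = -146/5, M_2 = 194/5, M_3 = 0.
On [2, 3], p'(x) = b_2 + 2c_2·(x - 2) + 3d_2·(x - 2)² with b_2 = Δ_2 - h_2(2M_2 + M_3)/6 = 1/15, c_2 = M_2/2 = 97/5, d_2 = (M_3 - M_2)/(6h_2) = -97/15. So p'(3) = 292/15.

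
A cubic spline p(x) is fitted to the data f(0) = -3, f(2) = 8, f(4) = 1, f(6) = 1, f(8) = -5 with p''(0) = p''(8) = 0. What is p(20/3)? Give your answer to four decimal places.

-0.1005

Put M_i = p'' at the i-th knot. Here h = (2, 2, 2, 2) and Δ = (11/2, -7/2, 0, -3), so the interior equations h_(i-1)·M_(i-1) + 2(h_(i-1)+h_i)·M_i + h_i·M_(i+1) = 6(Δ_i − Δ_(i-1)) read
  2·M_0 + 8·M_1 + 2·M_2 = 6(Δ_1 - Δ_0) = -54
  2·M_1 + 8·M_2 + 2·M_3 = 6(Δ_2 - Δ_1) = 21
  2·M_2 + 8·M_3 + 2·M_4 = 6(Δ_3 - Δ_2) = -18
Natural end conditions: M_0 = M_4 = 0.
Forward elimination and back-substitution give M_0 = 0, M_1 = -57/7, M_2 = 39/7, M_3 = -51/14, M_4 = 0.
On [6, 8], p(x) = 1 - 4/7·(x - 6) - 51/28·(x - 6)² + 17/56·(x - 6)³.
With (x - 6) = 2/3: p(20/3) = -19/189.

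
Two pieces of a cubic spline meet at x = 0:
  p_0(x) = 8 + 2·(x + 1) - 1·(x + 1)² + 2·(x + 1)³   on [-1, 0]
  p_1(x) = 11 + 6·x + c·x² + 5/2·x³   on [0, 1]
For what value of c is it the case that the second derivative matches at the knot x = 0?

5

p_0''(x) = -2 + 12·(x + 1), so p_0''(0) = 10. On the right, p_1''(0) = 2c, so c = 5.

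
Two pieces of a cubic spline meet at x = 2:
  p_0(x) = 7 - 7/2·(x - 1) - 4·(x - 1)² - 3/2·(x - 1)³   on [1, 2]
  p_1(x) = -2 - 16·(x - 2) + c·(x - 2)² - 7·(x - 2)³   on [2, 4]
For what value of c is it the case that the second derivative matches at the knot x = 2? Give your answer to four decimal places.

p_0''(x) = -8 - 9·(x - 1), so p_0''(2) = -17. On the right, p_1''(2) = 2c, so c = -17/2.

-8.5000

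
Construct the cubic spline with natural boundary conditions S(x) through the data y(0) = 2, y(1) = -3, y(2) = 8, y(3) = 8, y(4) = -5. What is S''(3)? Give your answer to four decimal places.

-14.4643

With M_i denoting the second derivative at x_i, h_i = 1, 1, 1, 1, and Δ_i = (y_(i+1) − y_i)/h_i = -5, 11, 0, -13:
  1·M_0 + 4·M_1 + 1·M_2 = 6(Δ_1 - Δ_0) = 96
  1·M_1 + 4·M_2 + 1·M_3 = 6(Δ_2 - Δ_1) = -66
  1·M_2 + 4·M_3 + 1·M_4 = 6(Δ_3 - Δ_2) = -78
Natural end conditions: M_0 = M_4 = 0.
Solving the tridiagonal system: M_0 = 0, M_1 = 813/28, M_2 = -141/7, M_3 = -405/28, M_4 = 0.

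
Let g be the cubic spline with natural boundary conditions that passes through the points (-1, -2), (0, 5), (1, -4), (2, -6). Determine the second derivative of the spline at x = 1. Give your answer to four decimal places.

Write m_i for g''(x_i). With h_i = 1, 1, 1 and divided differences Δ_i = 7, -9, -2, the continuity of g' gives the tridiagonal system
  1·m_0 + 4·m_1 + 1·m_2 = 6(Δ_1 - Δ_0) = -96
  1·m_1 + 4·m_2 + 1·m_3 = 6(Δ_2 - Δ_1) = 42
Natural end conditions: m_0 = m_3 = 0.
Solving the tridiagonal system: m_0 = 0, m_1 = -142/5, m_2 = 88/5, m_3 = 0.

17.6000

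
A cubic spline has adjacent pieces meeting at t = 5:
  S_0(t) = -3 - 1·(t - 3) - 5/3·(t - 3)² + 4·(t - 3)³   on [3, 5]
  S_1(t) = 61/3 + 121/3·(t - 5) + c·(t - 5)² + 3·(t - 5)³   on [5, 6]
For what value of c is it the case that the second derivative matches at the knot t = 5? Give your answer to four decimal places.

S_0''(t) = -10/3 + 24·(t - 3), so S_0''(5) = 134/3. On the right, S_1''(5) = 2c, so c = 67/3.

22.3333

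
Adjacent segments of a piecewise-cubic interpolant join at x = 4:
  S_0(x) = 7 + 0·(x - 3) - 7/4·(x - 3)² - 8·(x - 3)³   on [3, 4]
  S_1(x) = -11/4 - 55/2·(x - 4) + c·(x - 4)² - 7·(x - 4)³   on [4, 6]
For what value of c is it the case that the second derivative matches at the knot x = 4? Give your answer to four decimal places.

-25.7500

S_0''(x) = -7/2 - 48·(x - 3), so S_0''(4) = -103/2. On the right, S_1''(4) = 2c, so c = -103/4.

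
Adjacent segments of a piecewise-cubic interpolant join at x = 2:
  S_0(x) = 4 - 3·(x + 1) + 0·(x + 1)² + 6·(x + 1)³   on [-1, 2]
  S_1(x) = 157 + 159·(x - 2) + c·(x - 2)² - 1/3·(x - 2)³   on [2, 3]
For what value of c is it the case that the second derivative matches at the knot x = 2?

54

S_0''(x) = 0 + 36·(x + 1), so S_0''(2) = 108. On the right, S_1''(2) = 2c, so c = 54.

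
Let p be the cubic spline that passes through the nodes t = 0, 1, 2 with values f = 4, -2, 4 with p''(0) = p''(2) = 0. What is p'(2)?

With m_i denoting the second derivative at x_i, h_i = 1, 1, and Δ_i = (y_(i+1) − y_i)/h_i = -6, 6:
  1·m_0 + 4·m_1 + 1·m_2 = 6(Δ_1 - Δ_0) = 72
Natural end conditions: m_0 = m_2 = 0.
Solving the tridiagonal system: m_0 = 0, m_1 = 18, m_2 = 0.
On [1, 2], p'(t) = b_1 + 2c_1·(t - 1) + 3d_1·(t - 1)² with b_1 = Δ_1 - h_1(2m_1 + m_2)/6 = 0, c_1 = m_1/2 = 9, d_1 = (m_2 - m_1)/(6h_1) = -3. So p'(2) = 9.

9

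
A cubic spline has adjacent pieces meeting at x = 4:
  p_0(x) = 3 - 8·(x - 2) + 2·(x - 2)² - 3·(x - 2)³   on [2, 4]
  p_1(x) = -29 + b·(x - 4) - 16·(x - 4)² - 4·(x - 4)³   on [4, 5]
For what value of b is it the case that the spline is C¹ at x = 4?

p_0'(x) = -8 + 4·(x - 2) - 9·(x - 2)², so p_0'(4) = -36. On the right, p_1'(4) = b, so b = -36.

-36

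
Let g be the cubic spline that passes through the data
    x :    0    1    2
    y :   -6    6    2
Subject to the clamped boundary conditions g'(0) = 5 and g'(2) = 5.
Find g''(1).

-48

Write M_i for g''(x_i). With h_i = 1, 1 and divided differences Δ_i = 12, -4, the continuity of g' gives the tridiagonal system
  1·M_0 + 4·M_1 + 1·M_2 = 6(Δ_1 - Δ_0) = -96
Clamped end conditions give two more equations: 2h_0·M_0 + h_0·M_1 = 6(Δ_0 - g'(0)) = 42 and h_1·M_1 + 2h_1·M_2 = 6(g'(2) - Δ_1) = 54.
Forward elimination and back-substitution give M_0 = 45, M_1 = -48, M_2 = 51.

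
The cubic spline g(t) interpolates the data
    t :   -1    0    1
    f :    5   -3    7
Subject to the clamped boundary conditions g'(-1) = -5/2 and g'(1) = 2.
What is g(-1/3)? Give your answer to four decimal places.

-1.3519

Write σ_i for g''(x_i). With h_i = 1, 1 and divided differences Δ_i = -8, 10, the continuity of g' gives the tridiagonal system
  1·σ_0 + 4·σ_1 + 1·σ_2 = 6(Δ_1 - Δ_0) = 108
Clamped end conditions give two more equations: 2h_0·σ_0 + h_0·σ_1 = 6(Δ_0 - g'(-1)) = -33 and h_1·σ_1 + 2h_1·σ_2 = 6(g'(1) - Δ_1) = -48.
Solving: σ_0 = -165/4, σ_1 = 99/2, σ_2 = -195/4.
On [-1, 0], g(t) = 5 - 5/2·(t + 1) - 165/8·(t + 1)² + 121/8·(t + 1)³.
With (t + 1) = 2/3: g(-1/3) = -73/54.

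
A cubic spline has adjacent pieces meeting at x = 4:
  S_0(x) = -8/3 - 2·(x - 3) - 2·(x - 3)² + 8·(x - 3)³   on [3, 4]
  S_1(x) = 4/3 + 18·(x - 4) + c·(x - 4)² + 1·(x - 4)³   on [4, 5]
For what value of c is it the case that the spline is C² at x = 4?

S_0''(x) = -4 + 48·(x - 3), so S_0''(4) = 44. On the right, S_1''(4) = 2c, so c = 22.

22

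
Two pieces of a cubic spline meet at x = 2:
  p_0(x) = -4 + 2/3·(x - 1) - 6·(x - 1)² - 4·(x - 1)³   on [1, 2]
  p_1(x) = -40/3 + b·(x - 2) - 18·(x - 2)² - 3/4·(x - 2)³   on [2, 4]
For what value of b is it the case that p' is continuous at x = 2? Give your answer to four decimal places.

-23.3333

p_0'(x) = 2/3 - 12·(x - 1) - 12·(x - 1)², so p_0'(2) = -70/3. On the right, p_1'(2) = b, so b = -70/3.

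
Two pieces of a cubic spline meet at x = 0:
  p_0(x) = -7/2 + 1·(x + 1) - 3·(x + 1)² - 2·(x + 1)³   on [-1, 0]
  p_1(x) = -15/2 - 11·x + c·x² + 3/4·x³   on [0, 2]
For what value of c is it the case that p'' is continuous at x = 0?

p_0''(x) = -6 - 12·(x + 1), so p_0''(0) = -18. On the right, p_1''(0) = 2c, so c = -9.

-9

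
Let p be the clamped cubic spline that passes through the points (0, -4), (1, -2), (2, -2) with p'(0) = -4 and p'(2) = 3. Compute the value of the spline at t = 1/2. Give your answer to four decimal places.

Let M_i = p''(x_i). Step sizes h_i = 1, 1; slopes of the chords Δ_i = (y_(i+1) - y_i)/h_i = 2, 0.
  1·M_0 + 4·M_1 + 1·M_2 = 6(Δ_1 - Δ_0) = -12
Clamped end conditions give two more equations: 2h_0·M_0 + h_0·M_1 = 6(Δ_0 - p'(0)) = 36 and h_1·M_1 + 2h_1·M_2 = 6(p'(2) - Δ_1) = 18.
Solving the tridiagonal system: M_0 = 49/2, M_1 = -13, M_2 = 31/2.
On [0, 1], p(t) = -4 - 4·t + 49/4·t² - 25/4·t³.
With t = 1/2: p(1/2) = -119/32.

-3.7188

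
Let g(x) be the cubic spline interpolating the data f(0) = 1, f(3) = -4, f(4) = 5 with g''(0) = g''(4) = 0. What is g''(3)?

8

Put σ_i = g'' at the i-th knot. Here h = (3, 1) and Δ = (-5/3, 9), so the interior equations h_(i-1)·σ_(i-1) + 2(h_(i-1)+h_i)·σ_i + h_i·σ_(i+1) = 6(Δ_i − Δ_(i-1)) read
  3·σ_0 + 8·σ_1 + 1·σ_2 = 6(Δ_1 - Δ_0) = 64
Natural end conditions: σ_0 = σ_2 = 0.
Solving: σ_0 = 0, σ_1 = 8, σ_2 = 0.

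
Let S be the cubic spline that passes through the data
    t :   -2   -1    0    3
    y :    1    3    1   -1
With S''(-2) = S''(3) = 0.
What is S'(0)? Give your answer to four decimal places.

Write σ_i for S''(x_i). With h_i = 1, 1, 3 and divided differences Δ_i = 2, -2, -2/3, the continuity of S' gives the tridiagonal system
  1·σ_0 + 4·σ_1 + 1·σ_2 = 6(Δ_1 - Δ_0) = -24
  1·σ_1 + 8·σ_2 + 3·σ_3 = 6(Δ_2 - Δ_1) = 8
Natural end conditions: σ_0 = σ_3 = 0.
Solving: σ_0 = 0, σ_1 = -200/31, σ_2 = 56/31, σ_3 = 0.
On [0, 3], S'(t) = b_2 + 2c_2·t + 3d_2·t² with b_2 = Δ_2 - h_2(2σ_2 + σ_3)/6 = -230/93, c_2 = σ_2/2 = 28/31, d_2 = (σ_3 - σ_2)/(6h_2) = -28/279. So S'(0) = -230/93.

-2.4731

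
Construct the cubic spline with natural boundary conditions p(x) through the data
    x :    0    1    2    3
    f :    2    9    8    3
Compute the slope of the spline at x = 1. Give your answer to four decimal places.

3.2667

Put m_i = p'' at the i-th knot. Here h = (1, 1, 1) and Δ = (7, -1, -5), so the interior equations h_(i-1)·m_(i-1) + 2(h_(i-1)+h_i)·m_i + h_i·m_(i+1) = 6(Δ_i − Δ_(i-1)) read
  1·m_0 + 4·m_1 + 1·m_2 = 6(Δ_1 - Δ_0) = -48
  1·m_1 + 4·m_2 + 1·m_3 = 6(Δ_2 - Δ_1) = -24
Natural end conditions: m_0 = m_3 = 0.
Hence m_0 = 0, m_1 = -56/5, m_2 = -16/5, m_3 = 0.
On [1, 2], p'(x) = b_1 + 2c_1·(x - 1) + 3d_1·(x - 1)² with b_1 = Δ_1 - h_1(2m_1 + m_2)/6 = 49/15, c_1 = m_1/2 = -28/5, d_1 = (m_2 - m_1)/(6h_1) = 4/3. So p'(1) = 49/15.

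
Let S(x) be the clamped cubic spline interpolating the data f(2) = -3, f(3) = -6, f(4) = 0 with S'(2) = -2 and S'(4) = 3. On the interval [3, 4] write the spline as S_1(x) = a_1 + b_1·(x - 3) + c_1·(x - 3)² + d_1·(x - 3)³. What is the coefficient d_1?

Write M_i for S''(x_i). With h_i = 1, 1 and divided differences Δ_i = -3, 6, the continuity of S' gives the tridiagonal system
  1·M_0 + 4·M_1 + 1·M_2 = 6(Δ_1 - Δ_0) = 54
Clamped end conditions give two more equations: 2h_0·M_0 + h_0·M_1 = 6(Δ_0 - S'(2)) = -6 and h_1·M_1 + 2h_1·M_2 = 6(S'(4) - Δ_1) = -18.
Solving: M_0 = -14, M_1 = 22, M_2 = -20.
On [3, 4], with S_1(x) = a_1 + b_1·(x - 3) + c_1·(x - 3)² + d_1·(x - 3)³: c_1 = M_1/2 = 11, d_1 = (M_2 - M_1)/(6h_1) = -7, b_1 = Δ_1 - h_1(2M_1 + M_2)/6 = 2.

-7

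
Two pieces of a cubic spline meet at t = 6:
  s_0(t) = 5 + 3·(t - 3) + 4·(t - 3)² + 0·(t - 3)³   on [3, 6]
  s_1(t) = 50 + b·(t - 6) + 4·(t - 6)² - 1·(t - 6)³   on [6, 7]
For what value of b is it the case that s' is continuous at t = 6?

s_0'(t) = 3 + 8·(t - 3) + 0·(t - 3)², so s_0'(6) = 27. On the right, s_1'(6) = b, so b = 27.

27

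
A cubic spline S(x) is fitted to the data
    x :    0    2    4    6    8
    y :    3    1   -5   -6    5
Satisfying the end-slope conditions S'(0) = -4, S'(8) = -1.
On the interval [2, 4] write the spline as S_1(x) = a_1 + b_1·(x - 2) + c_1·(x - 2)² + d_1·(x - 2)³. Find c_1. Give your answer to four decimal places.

Write σ_i for S''(x_i). With h_i = 2, 2, 2, 2 and divided differences Δ_i = -1, -3, -1/2, 11/2, the continuity of S' gives the tridiagonal system
  2·σ_0 + 8·σ_1 + 2·σ_2 = 6(Δ_1 - Δ_0) = -12
  2·σ_1 + 8·σ_2 + 2·σ_3 = 6(Δ_2 - Δ_1) = 15
  2·σ_2 + 8·σ_3 + 2·σ_4 = 6(Δ_3 - Δ_2) = 36
Clamped end conditions give two more equations: 2h_0·σ_0 + h_0·σ_1 = 6(Δ_0 - S'(0)) = 18 and h_3·σ_3 + 2h_3·σ_4 = 6(S'(8) - Δ_3) = -39.
Hence σ_0 = 171/28, σ_1 = -45/14, σ_2 = 3/4, σ_3 = 54/7, σ_4 = -381/28.
On [2, 4], with S_1(x) = a_1 + b_1·(x - 2) + c_1·(x - 2)² + d_1·(x - 2)³: c_1 = σ_1/2 = -45/28, d_1 = (σ_2 - σ_1)/(6h_1) = 37/112, b_1 = Δ_1 - h_1(2σ_1 + σ_2)/6 = -31/28.

-1.6071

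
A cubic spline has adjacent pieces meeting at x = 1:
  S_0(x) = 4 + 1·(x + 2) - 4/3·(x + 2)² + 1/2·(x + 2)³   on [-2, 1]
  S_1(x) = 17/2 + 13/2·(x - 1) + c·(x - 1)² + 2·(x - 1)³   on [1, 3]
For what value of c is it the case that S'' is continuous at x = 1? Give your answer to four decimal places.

3.1667

S_0''(x) = -8/3 + 3·(x + 2), so S_0''(1) = 19/3. On the right, S_1''(1) = 2c, so c = 19/6.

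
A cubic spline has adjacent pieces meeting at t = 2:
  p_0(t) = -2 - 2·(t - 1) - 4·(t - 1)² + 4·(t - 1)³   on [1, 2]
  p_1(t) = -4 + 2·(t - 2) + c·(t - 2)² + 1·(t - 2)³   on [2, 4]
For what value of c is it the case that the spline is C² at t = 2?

p_0''(t) = -8 + 24·(t - 1), so p_0''(2) = 16. On the right, p_1''(2) = 2c, so c = 8.

8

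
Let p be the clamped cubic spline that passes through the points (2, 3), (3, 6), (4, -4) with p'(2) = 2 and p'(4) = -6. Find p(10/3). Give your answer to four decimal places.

Write σ_i for p''(x_i). With h_i = 1, 1 and divided differences Δ_i = 3, -10, the continuity of p' gives the tridiagonal system
  1·σ_0 + 4·σ_1 + 1·σ_2 = 6(Δ_1 - Δ_0) = -78
Clamped end conditions give two more equations: 2h_0·σ_0 + h_0·σ_1 = 6(Δ_0 - p'(2)) = 6 and h_1·σ_1 + 2h_1·σ_2 = 6(p'(4) - Δ_1) = 24.
Forward elimination and back-substitution give σ_0 = 37/2, σ_1 = -31, σ_2 = 55/2.
On [3, 4], p(t) = 6 - 17/4·(t - 3) - 31/2·(t - 3)² + 39/4·(t - 3)³.
With (t - 3) = 1/3: p(10/3) = 29/9.

3.2222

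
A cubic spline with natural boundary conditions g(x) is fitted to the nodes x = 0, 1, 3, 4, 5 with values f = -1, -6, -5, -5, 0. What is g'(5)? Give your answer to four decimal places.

6.4262

Write σ_i for g''(x_i). With h_i = 1, 2, 1, 1 and divided differences Δ_i = -5, 1/2, 0, 5, the continuity of g' gives the tridiagonal system
  1·σ_0 + 6·σ_1 + 2·σ_2 = 6(Δ_1 - Δ_0) = 33
  2·σ_1 + 6·σ_2 + 1·σ_3 = 6(Δ_2 - Δ_1) = -3
  1·σ_2 + 4·σ_3 + 1·σ_4 = 6(Δ_3 - Δ_2) = 30
Natural end conditions: σ_0 = σ_4 = 0.
Hence σ_0 = 0, σ_1 = 843/122, σ_2 = -258/61, σ_3 = 522/61, σ_4 = 0.
On [4, 5], g'(x) = b_3 + 2c_3·(x - 4) + 3d_3·(x - 4)² with b_3 = Δ_3 - h_3(2σ_3 + σ_4)/6 = 131/61, c_3 = σ_3/2 = 261/61, d_3 = (σ_4 - σ_3)/(6h_3) = -87/61. So g'(5) = 392/61.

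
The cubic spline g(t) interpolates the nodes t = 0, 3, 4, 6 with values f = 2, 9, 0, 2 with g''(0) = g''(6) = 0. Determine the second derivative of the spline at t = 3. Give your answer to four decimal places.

-9.9574

Let σ_i = g''(x_i). Step sizes h_i = 3, 1, 2; slopes of the chords Δ_i = (y_(i+1) - y_i)/h_i = 7/3, -9, 1.
  3·σ_0 + 8·σ_1 + 1·σ_2 = 6(Δ_1 - Δ_0) = -68
  1·σ_1 + 6·σ_2 + 2·σ_3 = 6(Δ_2 - Δ_1) = 60
Natural end conditions: σ_0 = σ_3 = 0.
Solving the tridiagonal system: σ_0 = 0, σ_1 = -468/47, σ_2 = 548/47, σ_3 = 0.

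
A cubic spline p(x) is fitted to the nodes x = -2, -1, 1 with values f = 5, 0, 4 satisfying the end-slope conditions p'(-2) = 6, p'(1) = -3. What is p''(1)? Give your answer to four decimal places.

-17.5000

Write M_i for p''(x_i). With h_i = 1, 2 and divided differences Δ_i = -5, 2, the continuity of p' gives the tridiagonal system
  1·M_0 + 6·M_1 + 2·M_2 = 6(Δ_1 - Δ_0) = 42
Clamped end conditions give two more equations: 2h_0·M_0 + h_0·M_1 = 6(Δ_0 - p'(-2)) = -66 and h_1·M_1 + 2h_1·M_2 = 6(p'(1) - Δ_1) = -30.
Solving the tridiagonal system: M_0 = -43, M_1 = 20, M_2 = -35/2.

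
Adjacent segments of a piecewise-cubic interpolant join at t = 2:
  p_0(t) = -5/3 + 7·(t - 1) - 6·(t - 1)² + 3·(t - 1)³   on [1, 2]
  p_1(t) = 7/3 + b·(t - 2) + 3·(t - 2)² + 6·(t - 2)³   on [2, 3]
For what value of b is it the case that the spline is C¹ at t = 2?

p_0'(t) = 7 - 12·(t - 1) + 9·(t - 1)², so p_0'(2) = 4. On the right, p_1'(2) = b, so b = 4.

4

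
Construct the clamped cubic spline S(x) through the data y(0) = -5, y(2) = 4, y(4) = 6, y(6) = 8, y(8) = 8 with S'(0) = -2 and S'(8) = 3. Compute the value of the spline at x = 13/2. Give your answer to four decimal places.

7.6911

Let m_i = S''(x_i). Step sizes h_i = 2, 2, 2, 2; slopes of the chords Δ_i = (y_(i+1) - y_i)/h_i = 9/2, 1, 1, 0.
  2·m_0 + 8·m_1 + 2·m_2 = 6(Δ_1 - Δ_0) = -21
  2·m_1 + 8·m_2 + 2·m_3 = 6(Δ_2 - Δ_1) = 0
  2·m_2 + 8·m_3 + 2·m_4 = 6(Δ_3 - Δ_2) = -6
Clamped end conditions give two more equations: 2h_0·m_0 + h_0·m_1 = 6(Δ_0 - S'(0)) = 39 and h_3·m_3 + 2h_3·m_4 = 6(S'(8) - Δ_3) = 18.
Forward elimination and back-substitution give m_0 = 1453/112, m_1 = -361/56, m_2 = 37/16, m_3 = -157/56, m_4 = 661/112.
On [6, 8], S(x) = 8 - 11/112·(x - 6) - 157/112·(x - 6)² + 325/448·(x - 6)³.
With (x - 6) = 1/2: S(13/2) = 27565/3584.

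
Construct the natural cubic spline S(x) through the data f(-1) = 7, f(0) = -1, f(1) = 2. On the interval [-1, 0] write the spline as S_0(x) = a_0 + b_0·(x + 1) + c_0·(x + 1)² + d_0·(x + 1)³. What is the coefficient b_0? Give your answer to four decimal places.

With M_i denoting the second derivative at x_i, h_i = 1, 1, and Δ_i = (y_(i+1) − y_i)/h_i = -8, 3:
  1·M_0 + 4·M_1 + 1·M_2 = 6(Δ_1 - Δ_0) = 66
Natural end conditions: M_0 = M_2 = 0.
Solving the tridiagonal system: M_0 = 0, M_1 = 33/2, M_2 = 0.
On [-1, 0], with S_0(x) = a_0 + b_0·(x + 1) + c_0·(x + 1)² + d_0·(x + 1)³: c_0 = M_0/2 = 0, d_0 = (M_1 - M_0)/(6h_0) = 11/4, b_0 = Δ_0 - h_0(2M_0 + M_1)/6 = -43/4.

-10.7500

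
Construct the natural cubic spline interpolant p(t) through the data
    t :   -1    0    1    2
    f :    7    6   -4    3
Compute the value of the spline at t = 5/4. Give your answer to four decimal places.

Let M_i = p''(x_i). Step sizes h_i = 1, 1, 1; slopes of the chords Δ_i = (y_(i+1) - y_i)/h_i = -1, -10, 7.
  1·M_0 + 4·M_1 + 1·M_2 = 6(Δ_1 - Δ_0) = -54
  1·M_1 + 4·M_2 + 1·M_3 = 6(Δ_2 - Δ_1) = 102
Natural end conditions: M_0 = M_3 = 0.
Hence M_0 = 0, M_1 = -106/5, M_2 = 154/5, M_3 = 0.
On [1, 2], p(t) = -4 - 49/15·(t - 1) + 77/5·(t - 1)² - 77/15·(t - 1)³.
With (t - 1) = 1/4: p(5/4) = -1259/320.

-3.9344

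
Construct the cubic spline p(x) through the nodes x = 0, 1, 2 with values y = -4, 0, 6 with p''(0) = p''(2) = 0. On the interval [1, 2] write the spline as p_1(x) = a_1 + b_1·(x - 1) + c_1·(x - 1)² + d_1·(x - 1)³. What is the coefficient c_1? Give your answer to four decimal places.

Let M_i = p''(x_i). Step sizes h_i = 1, 1; slopes of the chords Δ_i = (y_(i+1) - y_i)/h_i = 4, 6.
  1·M_0 + 4·M_1 + 1·M_2 = 6(Δ_1 - Δ_0) = 12
Natural end conditions: M_0 = M_2 = 0.
Solving: M_0 = 0, M_1 = 3, M_2 = 0.
On [1, 2], with p_1(x) = a_1 + b_1·(x - 1) + c_1·(x - 1)² + d_1·(x - 1)³: c_1 = M_1/2 = 3/2, d_1 = (M_2 - M_1)/(6h_1) = -1/2, b_1 = Δ_1 - h_1(2M_1 + M_2)/6 = 5.

1.5000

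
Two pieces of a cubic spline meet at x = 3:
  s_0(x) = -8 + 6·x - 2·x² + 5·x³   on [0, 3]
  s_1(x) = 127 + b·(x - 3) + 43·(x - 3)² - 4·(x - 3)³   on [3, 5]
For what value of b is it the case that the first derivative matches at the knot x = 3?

s_0'(x) = 6 - 4·x + 15·x², so s_0'(3) = 129. On the right, s_1'(3) = b, so b = 129.

129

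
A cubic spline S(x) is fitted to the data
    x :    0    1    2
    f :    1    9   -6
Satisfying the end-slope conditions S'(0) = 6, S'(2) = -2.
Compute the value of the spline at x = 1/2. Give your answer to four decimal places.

Let m_i = S''(x_i). Step sizes h_i = 1, 1; slopes of the chords Δ_i = (y_(i+1) - y_i)/h_i = 8, -15.
  1·m_0 + 4·m_1 + 1·m_2 = 6(Δ_1 - Δ_0) = -138
Clamped end conditions give two more equations: 2h_0·m_0 + h_0·m_1 = 6(Δ_0 - S'(0)) = 12 and h_1·m_1 + 2h_1·m_2 = 6(S'(2) - Δ_1) = 78.
Forward elimination and back-substitution give m_0 = 73/2, m_1 = -61, m_2 = 139/2.
On [0, 1], S(x) = 1 + 6·x + 73/4·x² - 65/4·x³.
With x = 1/2: S(1/2) = 209/32.

6.5313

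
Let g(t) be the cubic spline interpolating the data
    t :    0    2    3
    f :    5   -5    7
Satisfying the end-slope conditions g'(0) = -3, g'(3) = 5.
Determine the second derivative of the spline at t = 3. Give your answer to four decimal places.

With m_i denoting the second derivative at x_i, h_i = 2, 1, and Δ_i = (y_(i+1) − y_i)/h_i = -5, 12:
  2·m_0 + 6·m_1 + 1·m_2 = 6(Δ_1 - Δ_0) = 102
Clamped end conditions give two more equations: 2h_0·m_0 + h_0·m_1 = 6(Δ_0 - g'(0)) = -12 and h_1·m_1 + 2h_1·m_2 = 6(g'(3) - Δ_1) = -42.
Hence m_0 = -52/3, m_1 = 86/3, m_2 = -106/3.

-35.3333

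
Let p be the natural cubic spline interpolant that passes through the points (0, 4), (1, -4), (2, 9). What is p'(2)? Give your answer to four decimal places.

18.2500

Put m_i = p'' at the i-th knot. Here h = (1, 1) and Δ = (-8, 13), so the interior equations h_(i-1)·m_(i-1) + 2(h_(i-1)+h_i)·m_i + h_i·m_(i+1) = 6(Δ_i − Δ_(i-1)) read
  1·m_0 + 4·m_1 + 1·m_2 = 6(Δ_1 - Δ_0) = 126
Natural end conditions: m_0 = m_2 = 0.
Solving: m_0 = 0, m_1 = 63/2, m_2 = 0.
On [1, 2], p'(t) = b_1 + 2c_1·(t - 1) + 3d_1·(t - 1)² with b_1 = Δ_1 - h_1(2m_1 + m_2)/6 = 5/2, c_1 = m_1/2 = 63/4, d_1 = (m_2 - m_1)/(6h_1) = -21/4. So p'(2) = 73/4.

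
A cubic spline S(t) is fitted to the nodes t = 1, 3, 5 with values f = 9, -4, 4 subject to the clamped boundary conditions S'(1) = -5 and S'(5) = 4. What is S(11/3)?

-3

Write σ_i for S''(x_i). With h_i = 2, 2 and divided differences Δ_i = -13/2, 4, the continuity of S' gives the tridiagonal system
  2·σ_0 + 8·σ_1 + 2·σ_2 = 6(Δ_1 - Δ_0) = 63
Clamped end conditions give two more equations: 2h_0·σ_0 + h_0·σ_1 = 6(Δ_0 - S'(1)) = -9 and h_1·σ_1 + 2h_1·σ_2 = 6(S'(5) - Δ_1) = 0.
Forward elimination and back-substitution give σ_0 = -63/8, σ_1 = 45/4, σ_2 = -45/8.
On [3, 5], S(t) = -4 - 13/8·(t - 3) + 45/8·(t - 3)² - 45/32·(t - 3)³.
With (t - 3) = 2/3: S(11/3) = -3.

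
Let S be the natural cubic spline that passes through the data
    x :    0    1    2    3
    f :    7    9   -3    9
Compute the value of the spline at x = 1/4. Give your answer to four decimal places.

Let m_i = S''(x_i). Step sizes h_i = 1, 1, 1; slopes of the chords Δ_i = (y_(i+1) - y_i)/h_i = 2, -12, 12.
  1·m_0 + 4·m_1 + 1·m_2 = 6(Δ_1 - Δ_0) = -84
  1·m_1 + 4·m_2 + 1·m_3 = 6(Δ_2 - Δ_1) = 144
Natural end conditions: m_0 = m_3 = 0.
Solving: m_0 = 0, m_1 = -32, m_2 = 44, m_3 = 0.
On [0, 1], S(x) = 7 + 22/3·x + 0·x² - 16/3·x³.
With x = 1/4: S(1/4) = 35/4.

8.7500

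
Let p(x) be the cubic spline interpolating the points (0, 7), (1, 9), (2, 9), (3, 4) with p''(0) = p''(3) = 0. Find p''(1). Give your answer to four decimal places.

-1.2000

Write M_i for p''(x_i). With h_i = 1, 1, 1 and divided differences Δ_i = 2, 0, -5, the continuity of p' gives the tridiagonal system
  1·M_0 + 4·M_1 + 1·M_2 = 6(Δ_1 - Δ_0) = -12
  1·M_1 + 4·M_2 + 1·M_3 = 6(Δ_2 - Δ_1) = -30
Natural end conditions: M_0 = M_3 = 0.
Hence M_0 = 0, M_1 = -6/5, M_2 = -36/5, M_3 = 0.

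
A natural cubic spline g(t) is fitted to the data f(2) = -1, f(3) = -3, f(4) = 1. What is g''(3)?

With M_i denoting the second derivative at x_i, h_i = 1, 1, and Δ_i = (y_(i+1) − y_i)/h_i = -2, 4:
  1·M_0 + 4·M_1 + 1·M_2 = 6(Δ_1 - Δ_0) = 36
Natural end conditions: M_0 = M_2 = 0.
Solving: M_0 = 0, M_1 = 9, M_2 = 0.

9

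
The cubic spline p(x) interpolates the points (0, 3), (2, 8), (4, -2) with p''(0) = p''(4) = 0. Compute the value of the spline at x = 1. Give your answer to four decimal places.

6.9063

Write M_i for p''(x_i). With h_i = 2, 2 and divided differences Δ_i = 5/2, -5, the continuity of p' gives the tridiagonal system
  2·M_0 + 8·M_1 + 2·M_2 = 6(Δ_1 - Δ_0) = -45
Natural end conditions: M_0 = M_2 = 0.
Solving: M_0 = 0, M_1 = -45/8, M_2 = 0.
On [0, 2], p(x) = 3 + 35/8·x + 0·x² - 15/32·x³.
With x = 1: p(1) = 221/32.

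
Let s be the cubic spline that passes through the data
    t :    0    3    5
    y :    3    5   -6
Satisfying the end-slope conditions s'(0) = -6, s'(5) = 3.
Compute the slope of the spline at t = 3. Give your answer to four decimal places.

-4.2500

Put m_i = s'' at the i-th knot. Here h = (3, 2) and Δ = (2/3, -11/2), so the interior equations h_(i-1)·m_(i-1) + 2(h_(i-1)+h_i)·m_i + h_i·m_(i+1) = 6(Δ_i − Δ_(i-1)) read
  3·m_0 + 10·m_1 + 2·m_2 = 6(Δ_1 - Δ_0) = -37
Clamped end conditions give two more equations: 2h_0·m_0 + h_0·m_1 = 6(Δ_0 - s'(0)) = 40 and h_1·m_1 + 2h_1·m_2 = 6(s'(5) - Δ_1) = 51.
Forward elimination and back-substitution give m_0 = 73/6, m_1 = -11, m_2 = 73/4.
On [3, 5], s'(t) = b_1 + 2c_1·(t - 3) + 3d_1·(t - 3)² with b_1 = Δ_1 - h_1(2m_1 + m_2)/6 = -17/4, c_1 = m_1/2 = -11/2, d_1 = (m_2 - m_1)/(6h_1) = 39/16. So s'(3) = -17/4.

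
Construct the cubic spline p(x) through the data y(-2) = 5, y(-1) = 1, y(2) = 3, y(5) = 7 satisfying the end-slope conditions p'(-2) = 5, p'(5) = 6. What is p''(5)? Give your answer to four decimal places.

With M_i denoting the second derivative at x_i, h_i = 1, 3, 3, and Δ_i = (y_(i+1) − y_i)/h_i = -4, 2/3, 4/3:
  1·M_0 + 8·M_1 + 3·M_2 = 6(Δ_1 - Δ_0) = 28
  3·M_1 + 12·M_2 + 3·M_3 = 6(Δ_2 - Δ_1) = 4
Clamped end conditions give two more equations: 2h_0·M_0 + h_0·M_1 = 6(Δ_0 - p'(-2)) = -54 and h_2·M_2 + 2h_2·M_3 = 6(p'(5) - Δ_2) = 28.
Hence M_0 = -972/31, M_1 = 270/31, M_2 = -320/93, M_3 = 198/31.

6.3871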